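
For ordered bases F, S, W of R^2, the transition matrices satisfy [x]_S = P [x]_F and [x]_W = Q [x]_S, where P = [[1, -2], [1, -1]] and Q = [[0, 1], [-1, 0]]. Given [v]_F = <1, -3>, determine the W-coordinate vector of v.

Composing the changes, [v]_W = Q P [v]_F.
Q P = [[1, -1], [-1, 2]]; applying this to <1, -3> gives <4, -7>.

<4, -7>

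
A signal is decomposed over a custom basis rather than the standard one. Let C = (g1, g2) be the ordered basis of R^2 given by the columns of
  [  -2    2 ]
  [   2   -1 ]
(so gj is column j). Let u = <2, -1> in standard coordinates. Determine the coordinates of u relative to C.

<0, 1>

We seek scalars with c_1 g1 + c_2 g2 = u; equivalently solve M c = u where the columns of M are g1, g2.
System: -2c_1 + 2c_2 = 2, 2c_1 - c_2 = -1; solving gives c_1 = 0, c_2 = 1.
Check: 0·g1 + g2 = <2, -1>.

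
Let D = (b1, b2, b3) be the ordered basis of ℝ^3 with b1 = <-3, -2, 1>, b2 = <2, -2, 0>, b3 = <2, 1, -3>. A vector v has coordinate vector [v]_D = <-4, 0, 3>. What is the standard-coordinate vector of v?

<18, 11, -13>

v = M [v]_D, where M has columns b1, ..., b3.
Carrying out the matrix-vector product, v = <18, 11, -13>.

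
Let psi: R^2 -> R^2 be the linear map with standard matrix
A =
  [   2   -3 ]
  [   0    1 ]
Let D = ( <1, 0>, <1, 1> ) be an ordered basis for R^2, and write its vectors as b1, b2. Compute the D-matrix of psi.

[[2, -2], [0, 1]]

With P the matrix whose columns are b1, b2, [psi]_D = P^(-1) A P.
Column by column: psi(b1) = A b1 = <2, 0>; its D-coordinates <2, 0> give column 1.
Continuing for each basis vector yields [psi]_D = [[2, -2], [0, 1]].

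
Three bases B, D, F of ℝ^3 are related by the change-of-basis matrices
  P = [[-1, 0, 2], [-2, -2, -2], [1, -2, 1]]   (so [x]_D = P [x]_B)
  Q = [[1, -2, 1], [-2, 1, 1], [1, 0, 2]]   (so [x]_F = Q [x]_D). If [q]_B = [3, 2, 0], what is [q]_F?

First [q]_D = P [q]_B = [-3, -10, -1].
Then [q]_F = Q [q]_D = [16, -5, -5].

[16, -5, -5]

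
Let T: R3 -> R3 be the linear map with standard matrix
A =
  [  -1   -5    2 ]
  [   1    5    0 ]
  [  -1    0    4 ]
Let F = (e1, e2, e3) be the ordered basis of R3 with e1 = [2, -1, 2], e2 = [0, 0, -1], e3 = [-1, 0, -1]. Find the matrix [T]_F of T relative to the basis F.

With P the matrix whose columns are e1, ..., e3, [T]_F = P^(-1) A P.
Column by column: T(e1) = A e1 = [7, -3, 6]; its F-coordinates [3, 1, -1] give column 1.
Continuing for each basis vector yields [T]_F = [[3, 0, 1], [1, 2, 2], [-1, 2, 3]].

[[3, 0, 1], [1, 2, 2], [-1, 2, 3]]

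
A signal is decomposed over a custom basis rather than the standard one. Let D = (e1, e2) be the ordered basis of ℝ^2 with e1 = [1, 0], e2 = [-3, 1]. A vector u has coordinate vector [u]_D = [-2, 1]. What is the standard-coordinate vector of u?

[-5, 1]

By definition u = -2e1 + e2.
Summing componentwise gives [-5, 1].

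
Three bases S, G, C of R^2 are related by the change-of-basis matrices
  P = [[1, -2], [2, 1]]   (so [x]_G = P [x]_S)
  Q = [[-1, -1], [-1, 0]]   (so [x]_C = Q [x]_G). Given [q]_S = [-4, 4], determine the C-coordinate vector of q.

Composing the changes, [q]_C = Q P [q]_S.
Q P = [[-3, 1], [-1, 2]]; applying this to [-4, 4] gives [16, 12].

[16, 12]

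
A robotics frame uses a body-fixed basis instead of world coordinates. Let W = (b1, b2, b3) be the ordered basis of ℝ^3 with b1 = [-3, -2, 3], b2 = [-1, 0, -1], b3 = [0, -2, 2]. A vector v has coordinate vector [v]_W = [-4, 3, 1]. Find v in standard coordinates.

[9, 6, -13]

The coordinates say v = -4b1 + 3b2 + b3; adding the scaled basis vectors gives [9, 6, -13].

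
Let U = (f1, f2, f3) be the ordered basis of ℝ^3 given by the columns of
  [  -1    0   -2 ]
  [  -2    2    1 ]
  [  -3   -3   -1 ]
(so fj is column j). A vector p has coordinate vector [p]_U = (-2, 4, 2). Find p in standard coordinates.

p = M [p]_U, where M has columns f1, ..., f3.
Carrying out the matrix-vector product, p = (-2, 14, -8).

(-2, 14, -8)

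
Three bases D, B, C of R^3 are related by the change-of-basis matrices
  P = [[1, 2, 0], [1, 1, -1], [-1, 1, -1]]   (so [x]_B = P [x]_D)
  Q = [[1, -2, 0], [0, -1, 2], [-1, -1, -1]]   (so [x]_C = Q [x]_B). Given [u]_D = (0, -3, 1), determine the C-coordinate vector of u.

First [u]_B = P [u]_D = (-6, -4, -4).
Then [u]_C = Q [u]_B = (2, -4, 14).

(2, -4, 14)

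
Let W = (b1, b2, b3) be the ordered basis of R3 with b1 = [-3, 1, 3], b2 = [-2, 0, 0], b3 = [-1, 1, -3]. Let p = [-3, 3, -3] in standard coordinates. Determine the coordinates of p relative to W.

[1, -1, 2]

We seek scalars with c_1 b1 + ... + c_3 b3 = p; equivalently solve M c = p where the columns of M are b1, ..., b3.
Gaussian elimination on [M | p] yields c = (1, -1, 2).
Check: b1 - b2 + 2b3 = [-3, 3, -3].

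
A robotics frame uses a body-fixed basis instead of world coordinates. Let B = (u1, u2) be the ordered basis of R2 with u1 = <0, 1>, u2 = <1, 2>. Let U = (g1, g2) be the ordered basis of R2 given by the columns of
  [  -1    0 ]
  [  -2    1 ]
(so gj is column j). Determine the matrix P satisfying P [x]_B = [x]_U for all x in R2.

[[0, -1], [1, 0]]

Let M have columns uj and N have columns gj. Then for every x, N [x]_U = x = M [x]_B, so P = N^(-1) M.
Since det N = -1, N^(-1) has integer entries; multiplying gives P = [[0, -1], [1, 0]].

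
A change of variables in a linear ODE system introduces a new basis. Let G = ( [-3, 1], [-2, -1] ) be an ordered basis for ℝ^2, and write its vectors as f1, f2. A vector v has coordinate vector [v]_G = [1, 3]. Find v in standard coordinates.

The coordinates say v = f1 + 3f2; adding the scaled basis vectors gives [-9, -2].

[-9, -2]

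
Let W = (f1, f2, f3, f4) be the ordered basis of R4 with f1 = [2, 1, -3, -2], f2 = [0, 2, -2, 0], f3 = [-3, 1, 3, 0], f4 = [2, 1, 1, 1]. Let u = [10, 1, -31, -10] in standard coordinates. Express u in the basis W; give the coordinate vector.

[3, 3, -4, -4]

[u]_W is the unique c with M c = u, where M has columns f1, ..., f4.
Gaussian elimination on [M | u] yields c = (3, 3, -4, -4).
Check: 3f1 + 3f2 - 4f3 - 4f4 = [10, 1, -31, -10].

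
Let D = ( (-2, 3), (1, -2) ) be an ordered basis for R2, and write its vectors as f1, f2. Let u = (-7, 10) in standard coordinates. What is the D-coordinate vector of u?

(4, 1)

We seek scalars with c_1 f1 + c_2 f2 = u; equivalently solve M c = u where the columns of M are f1, f2.
System: -2c_1 + c_2 = -7, 3c_1 - 2c_2 = 10; solving gives c_1 = 4, c_2 = 1.
Check: 4f1 + f2 = (-7, 10).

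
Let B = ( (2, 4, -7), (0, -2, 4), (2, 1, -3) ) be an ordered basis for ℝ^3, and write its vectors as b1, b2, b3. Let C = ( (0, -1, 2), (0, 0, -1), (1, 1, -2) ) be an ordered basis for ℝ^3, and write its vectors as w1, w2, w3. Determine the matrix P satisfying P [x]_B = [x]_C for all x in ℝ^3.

[[-2, 2, 1], [-1, 0, 1], [2, 0, 2]]

Let M have columns bj and N have columns wj. Then for every x, N [x]_C = x = M [x]_B, so P = N^(-1) M.
Since det N = 1, N^(-1) has integer entries; multiplying gives P = [[-2, 2, 1], [-1, 0, 1], [2, 0, 2]].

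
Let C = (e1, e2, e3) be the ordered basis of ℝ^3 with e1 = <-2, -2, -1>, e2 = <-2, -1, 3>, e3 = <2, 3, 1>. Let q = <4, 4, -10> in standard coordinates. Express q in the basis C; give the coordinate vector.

[q]_C is the unique c with M c = q, where M has columns e1, ..., e3.
Row-reducing the augmented matrix [M | q] gives c = (4, -3, 3).
Check: 4e1 - 3e2 + 3e3 = <4, 4, -10>.

<4, -3, 3>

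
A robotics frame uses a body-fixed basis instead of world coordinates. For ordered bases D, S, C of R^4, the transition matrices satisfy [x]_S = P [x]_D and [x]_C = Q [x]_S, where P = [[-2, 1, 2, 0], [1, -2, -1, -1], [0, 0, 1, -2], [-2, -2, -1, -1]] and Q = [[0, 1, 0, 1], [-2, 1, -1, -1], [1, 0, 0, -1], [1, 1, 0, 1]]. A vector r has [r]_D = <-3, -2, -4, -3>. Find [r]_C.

Composing the changes, [r]_C = Q P [r]_D.
Q P = [[-1, -4, -2, -2], [7, -2, -5, 2], [0, 3, 3, 1], [-3, -3, 0, -2]]; applying this to <-3, -2, -4, -3> gives <25, -3, -21, 21>.

<25, -3, -21, 21>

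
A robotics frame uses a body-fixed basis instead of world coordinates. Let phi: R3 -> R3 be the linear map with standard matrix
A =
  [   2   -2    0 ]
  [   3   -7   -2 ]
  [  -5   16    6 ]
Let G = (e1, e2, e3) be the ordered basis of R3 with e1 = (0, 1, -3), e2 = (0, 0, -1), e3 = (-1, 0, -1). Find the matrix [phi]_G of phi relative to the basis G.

[[-1, 2, -1], [3, 0, 2], [2, 0, 2]]

Let P have columns e1, ..., e3. Then [phi]_G = P^(-1) A P.
Here det P = 1, so P^(-1) is integer; computing A P first and then P^(-1)(A P) gives [[-1, 2, -1], [3, 0, 2], [2, 0, 2]].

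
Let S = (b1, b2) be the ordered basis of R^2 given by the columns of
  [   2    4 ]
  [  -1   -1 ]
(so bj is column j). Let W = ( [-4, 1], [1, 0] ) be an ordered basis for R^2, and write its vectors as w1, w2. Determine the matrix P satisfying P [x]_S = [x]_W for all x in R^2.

[[-1, -1], [-2, 0]]

Let M have columns bj and N have columns wj. Then for every x, N [x]_W = x = M [x]_S, so P = N^(-1) M.
Since det N = -1, N^(-1) has integer entries; multiplying gives P = [[-1, -1], [-2, 0]].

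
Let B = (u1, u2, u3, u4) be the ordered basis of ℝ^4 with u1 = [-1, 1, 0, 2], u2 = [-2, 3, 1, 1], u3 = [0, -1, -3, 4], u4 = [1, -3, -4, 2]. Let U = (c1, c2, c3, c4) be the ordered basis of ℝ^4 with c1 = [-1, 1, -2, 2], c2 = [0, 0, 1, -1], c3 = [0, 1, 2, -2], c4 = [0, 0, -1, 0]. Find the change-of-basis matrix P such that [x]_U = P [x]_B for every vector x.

[[1, 2, 0, -1], [0, 1, -2, 0], [0, 1, -1, -2], [-2, -2, -1, 2]]

Column j of P is [uj]_U, since P maps B-coordinates to U-coordinates.
Expressing u1 in U: u1 = c1 + 0·c2 + 0·c3 - 2c4, so column 1 of P is [1, 0, 0, -2].
Doing the same for each uj gives P = [[1, 2, 0, -1], [0, 1, -2, 0], [0, 1, -1, -2], [-2, -2, -1, 2]].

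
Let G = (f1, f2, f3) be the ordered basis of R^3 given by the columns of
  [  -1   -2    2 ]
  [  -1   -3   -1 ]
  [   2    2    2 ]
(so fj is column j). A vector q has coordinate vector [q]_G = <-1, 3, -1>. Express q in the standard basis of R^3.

q = M [q]_G, where M has columns f1, ..., f3.
Carrying out the matrix-vector product, q = <-7, -7, 2>.

<-7, -7, 2>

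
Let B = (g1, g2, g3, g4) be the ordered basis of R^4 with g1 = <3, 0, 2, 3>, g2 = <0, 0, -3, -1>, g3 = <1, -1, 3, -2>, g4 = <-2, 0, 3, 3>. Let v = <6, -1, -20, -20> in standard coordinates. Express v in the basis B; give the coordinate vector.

We seek scalars with c_1 g1 + ... + c_4 g4 = v; equivalently solve M c = v where the columns of M are g1, ..., g4.
Solving this 4x4 system gives c = (-1, 3, 1, -4).
Check: -g1 + 3g2 + g3 - 4g4 = <6, -1, -20, -20>.

<-1, 3, 1, -4>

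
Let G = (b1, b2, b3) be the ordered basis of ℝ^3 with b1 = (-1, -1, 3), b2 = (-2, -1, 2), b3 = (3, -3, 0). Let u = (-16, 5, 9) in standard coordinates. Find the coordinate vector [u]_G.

We seek scalars with c_1 b1 + ... + c_3 b3 = u; equivalently solve M c = u where the columns of M are b1, ..., b3.
Row-reducing the augmented matrix [M | u] gives c = (1, 3, -3).
Check: b1 + 3b2 - 3b3 = (-16, 5, 9).

(1, 3, -3)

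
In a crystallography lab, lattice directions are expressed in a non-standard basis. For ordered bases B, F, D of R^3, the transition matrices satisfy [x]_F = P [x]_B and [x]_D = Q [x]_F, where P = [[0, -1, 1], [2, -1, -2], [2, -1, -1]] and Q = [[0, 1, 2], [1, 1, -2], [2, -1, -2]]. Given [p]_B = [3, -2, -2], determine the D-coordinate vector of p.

First [p]_F = P [p]_B = [0, 12, 10].
Then [p]_D = Q [p]_F = [32, -8, -32].

[32, -8, -32]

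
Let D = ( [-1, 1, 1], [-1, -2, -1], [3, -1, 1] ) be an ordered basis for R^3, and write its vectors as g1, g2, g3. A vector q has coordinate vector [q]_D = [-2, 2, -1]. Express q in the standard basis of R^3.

q = M [q]_D, where M has columns g1, ..., g3.
Carrying out the matrix-vector product, q = [-3, -5, -5].

[-3, -5, -5]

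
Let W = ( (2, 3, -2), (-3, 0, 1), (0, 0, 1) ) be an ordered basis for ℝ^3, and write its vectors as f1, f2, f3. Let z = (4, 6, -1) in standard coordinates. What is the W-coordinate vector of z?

(2, 0, 3)

We seek scalars with c_1 f1 + ... + c_3 f3 = z; equivalently solve M c = z where the columns of M are f1, ..., f3.
Solving this 3x3 system gives c = (2, 0, 3).
Check: 2f1 + 0·f2 + 3f3 = (4, 6, -1).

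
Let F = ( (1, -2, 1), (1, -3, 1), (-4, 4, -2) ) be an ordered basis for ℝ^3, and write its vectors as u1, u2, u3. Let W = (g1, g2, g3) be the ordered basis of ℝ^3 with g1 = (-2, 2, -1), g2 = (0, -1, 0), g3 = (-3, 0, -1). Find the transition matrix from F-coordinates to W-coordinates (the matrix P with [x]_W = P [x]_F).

[[-2, -2, 2], [-2, -1, 0], [1, 1, 0]]

Let M have columns uj and N have columns gj. Then for every x, N [x]_W = x = M [x]_F, so P = N^(-1) M.
Since det N = 1, N^(-1) has integer entries; multiplying gives P = [[-2, -2, 2], [-2, -1, 0], [1, 1, 0]].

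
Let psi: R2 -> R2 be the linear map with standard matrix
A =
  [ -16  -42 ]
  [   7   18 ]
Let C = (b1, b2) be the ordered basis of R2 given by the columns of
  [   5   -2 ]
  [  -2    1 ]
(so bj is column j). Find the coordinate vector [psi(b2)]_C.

Column 2 of [psi]_C is the C-coordinate vector of psi(b2).
In standard coordinates psi(b2) = A b2 = <-10, 4>.
Converting to C: <-10, 4> = -2b1 + 0·b2, so the coordinate vector is <-2, 0>.

<-2, 0>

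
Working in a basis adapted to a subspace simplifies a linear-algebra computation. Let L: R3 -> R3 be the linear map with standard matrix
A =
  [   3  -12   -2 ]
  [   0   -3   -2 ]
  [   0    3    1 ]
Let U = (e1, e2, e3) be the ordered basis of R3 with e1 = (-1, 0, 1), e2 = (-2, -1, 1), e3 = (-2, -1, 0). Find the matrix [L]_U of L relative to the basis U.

[[1, -2, 0], [0, 0, -3], [2, -1, 0]]

The j-th column of [L]_U is [L(ej)]_U.
L(e1) = A e1 = (-5, -2, 1) = e1 + 0·e2 + 2e3, so column 1 is (1, 0, 2).
Repeating for e2, e3 and assembling the columns gives [[1, -2, 0], [0, 0, -3], [2, -1, 0]].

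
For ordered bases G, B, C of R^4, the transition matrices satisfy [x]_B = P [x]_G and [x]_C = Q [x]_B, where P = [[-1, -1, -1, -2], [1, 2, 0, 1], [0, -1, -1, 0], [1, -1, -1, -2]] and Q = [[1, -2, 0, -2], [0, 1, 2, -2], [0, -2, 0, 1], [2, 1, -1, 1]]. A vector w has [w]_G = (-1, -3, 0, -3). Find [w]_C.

Composing the changes, [w]_C = Q P [w]_G.
Q P = [[-5, -3, 1, 0], [-1, 2, 0, 5], [-1, -5, -1, -4], [0, 0, -2, -5]]; applying this to (-1, -3, 0, -3) gives (14, -20, 28, 15).

(14, -20, 28, 15)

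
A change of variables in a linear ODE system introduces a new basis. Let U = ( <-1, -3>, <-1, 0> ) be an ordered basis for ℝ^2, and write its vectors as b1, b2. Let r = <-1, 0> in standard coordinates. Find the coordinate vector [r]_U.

Write r = c_1 b1 + c_2 b2 and solve for the c_i.
System: -c_1 - c_2 = -1, -3c_1 + 0c_2 = 0; solving gives c_1 = 0, c_2 = 1.
Check: 0·b1 + b2 = <-1, 0>.

<0, 1>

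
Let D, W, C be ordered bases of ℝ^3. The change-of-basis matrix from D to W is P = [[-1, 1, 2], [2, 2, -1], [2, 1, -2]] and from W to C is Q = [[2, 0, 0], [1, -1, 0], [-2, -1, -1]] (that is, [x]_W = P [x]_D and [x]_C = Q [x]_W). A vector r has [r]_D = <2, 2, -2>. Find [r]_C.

<-8, -14, -12>

First [r]_W = P [r]_D = <-4, 10, 10>.
Then [r]_C = Q [r]_W = <-8, -14, -12>.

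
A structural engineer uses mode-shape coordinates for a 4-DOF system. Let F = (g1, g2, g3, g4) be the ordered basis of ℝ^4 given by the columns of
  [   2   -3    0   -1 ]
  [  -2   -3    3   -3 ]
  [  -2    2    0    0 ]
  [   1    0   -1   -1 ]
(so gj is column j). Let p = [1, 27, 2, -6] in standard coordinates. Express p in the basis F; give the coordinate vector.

We seek scalars with c_1 g1 + ... + c_4 g4 = p; equivalently solve M c = p where the columns of M are g1, ..., g4.
Gaussian elimination on [M | p] yields c = (-3, -2, 4, -1).
Check: -3g1 - 2g2 + 4g3 - g4 = [1, 27, 2, -6].

[-3, -2, 4, -1]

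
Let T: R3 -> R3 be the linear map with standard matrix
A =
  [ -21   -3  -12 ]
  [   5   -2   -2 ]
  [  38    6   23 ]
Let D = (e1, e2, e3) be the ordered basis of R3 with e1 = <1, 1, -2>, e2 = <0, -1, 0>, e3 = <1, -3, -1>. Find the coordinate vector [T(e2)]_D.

Column 2 of [T]_D is the D-coordinate vector of T(e2).
In standard coordinates T(e2) = A e2 = <3, 2, -6>.
Converting to D: <3, 2, -6> = 3e1 + e2 + 0·e3, so the coordinate vector is <3, 1, 0>.

<3, 1, 0>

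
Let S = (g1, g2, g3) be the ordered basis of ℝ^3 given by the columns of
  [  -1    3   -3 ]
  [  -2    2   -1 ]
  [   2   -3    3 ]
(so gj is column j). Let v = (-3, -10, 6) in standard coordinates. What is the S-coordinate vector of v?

(3, -4, -4)

We seek scalars with c_1 g1 + ... + c_3 g3 = v; equivalently solve M c = v where the columns of M are g1, ..., g3.
Row-reducing the augmented matrix [M | v] gives c = (3, -4, -4).
Check: 3g1 - 4g2 - 4g3 = (-3, -10, 6).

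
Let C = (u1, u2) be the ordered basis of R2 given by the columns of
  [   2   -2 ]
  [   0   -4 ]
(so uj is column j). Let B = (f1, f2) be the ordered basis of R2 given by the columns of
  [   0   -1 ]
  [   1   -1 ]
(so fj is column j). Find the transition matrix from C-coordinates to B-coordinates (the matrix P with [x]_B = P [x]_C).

[[-2, -2], [-2, 2]]

Column j of P is [uj]_B, since P maps C-coordinates to B-coordinates.
Expressing u1 in B: u1 = -2f1 - 2f2, so column 1 of P is (-2, -2).
Doing the same for each uj gives P = [[-2, -2], [-2, 2]].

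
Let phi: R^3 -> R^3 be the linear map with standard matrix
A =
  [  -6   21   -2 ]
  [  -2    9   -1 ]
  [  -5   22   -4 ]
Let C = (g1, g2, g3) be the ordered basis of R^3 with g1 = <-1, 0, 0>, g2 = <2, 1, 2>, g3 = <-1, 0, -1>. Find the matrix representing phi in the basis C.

With P the matrix whose columns are g1, ..., g3, [phi]_C = P^(-1) A P.
Column by column: phi(g1) = A g1 = <6, 2, 5>; its C-coordinates <-1, 2, -1> give column 1.
Continuing for each basis vector yields [phi]_C = [[-1, -1, 1], [2, 3, 3], [-1, 2, -3]].

[[-1, -1, 1], [2, 3, 3], [-1, 2, -3]]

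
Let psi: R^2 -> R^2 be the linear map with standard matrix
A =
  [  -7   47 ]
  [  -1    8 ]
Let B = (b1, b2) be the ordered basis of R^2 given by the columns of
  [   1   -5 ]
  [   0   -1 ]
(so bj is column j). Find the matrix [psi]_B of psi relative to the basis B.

[[-2, 3], [1, 3]]

With P the matrix whose columns are b1, b2, [psi]_B = P^(-1) A P.
Column by column: psi(b1) = A b1 = [-7, -1]; its B-coordinates [-2, 1] give column 1.
Continuing for each basis vector yields [psi]_B = [[-2, 3], [1, 3]].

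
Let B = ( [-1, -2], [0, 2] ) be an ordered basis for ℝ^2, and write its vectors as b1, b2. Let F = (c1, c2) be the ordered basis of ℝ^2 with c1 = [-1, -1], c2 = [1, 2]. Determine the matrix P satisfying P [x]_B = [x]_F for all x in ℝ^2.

Let M have columns bj and N have columns cj. Then for every x, N [x]_F = x = M [x]_B, so P = N^(-1) M.
Since det N = -1, N^(-1) has integer entries; multiplying gives P = [[0, 2], [-1, 2]].

[[0, 2], [-1, 2]]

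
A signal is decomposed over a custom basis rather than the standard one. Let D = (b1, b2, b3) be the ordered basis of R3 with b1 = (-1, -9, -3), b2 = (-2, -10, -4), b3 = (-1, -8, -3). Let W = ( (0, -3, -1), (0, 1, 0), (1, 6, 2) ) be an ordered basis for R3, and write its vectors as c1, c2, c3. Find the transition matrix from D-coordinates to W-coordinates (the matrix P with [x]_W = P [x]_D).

[[1, 0, 1], [0, 2, 1], [-1, -2, -1]]

Let M have columns bj and N have columns cj. Then for every x, N [x]_W = x = M [x]_D, so P = N^(-1) M.
Since det N = 1, N^(-1) has integer entries; multiplying gives P = [[1, 0, 1], [0, 2, 1], [-1, -2, -1]].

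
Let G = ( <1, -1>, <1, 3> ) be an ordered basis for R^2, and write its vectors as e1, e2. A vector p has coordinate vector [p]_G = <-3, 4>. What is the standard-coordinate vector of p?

The coordinates say p = -3e1 + 4e2; adding the scaled basis vectors gives <1, 15>.

<1, 15>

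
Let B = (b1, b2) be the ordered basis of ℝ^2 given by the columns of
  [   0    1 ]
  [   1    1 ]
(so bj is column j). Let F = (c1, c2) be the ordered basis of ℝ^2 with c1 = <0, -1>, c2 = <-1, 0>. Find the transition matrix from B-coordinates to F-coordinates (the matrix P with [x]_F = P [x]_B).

[[-1, -1], [0, -1]]

Take x = bj: its B-coordinates are the j-th standard unit vector, so P e_j — column j of P — equals [bj]_F.
b1 = -c1 + 0·c2, giving column 1 = <-1, 0>; repeating for each j gives P = [[-1, -1], [0, -1]].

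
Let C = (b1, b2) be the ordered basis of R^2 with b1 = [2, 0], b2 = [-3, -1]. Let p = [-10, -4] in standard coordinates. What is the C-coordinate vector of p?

[1, 4]

[p]_C is the unique c with M c = p, where M has columns b1, b2.
System: 2c_1 - 3c_2 = -10, 0c_1 - c_2 = -4; solving gives c_1 = 1, c_2 = 4.
Check: b1 + 4b2 = [-10, -4].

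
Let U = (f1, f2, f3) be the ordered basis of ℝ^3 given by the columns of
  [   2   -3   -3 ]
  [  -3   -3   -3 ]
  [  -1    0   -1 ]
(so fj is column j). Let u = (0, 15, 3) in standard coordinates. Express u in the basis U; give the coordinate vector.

Write u = c_1 f1 + ... + c_3 f3 and solve for the c_i.
Row-reducing the augmented matrix [M | u] gives c = (-3, -2, 0).
Check: -3f1 - 2f2 + 0·f3 = (0, 15, 3).

(-3, -2, 0)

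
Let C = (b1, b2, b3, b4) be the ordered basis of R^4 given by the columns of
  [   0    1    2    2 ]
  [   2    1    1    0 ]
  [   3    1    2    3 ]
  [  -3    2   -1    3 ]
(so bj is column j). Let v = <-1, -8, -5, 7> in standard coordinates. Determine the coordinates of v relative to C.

<-2, -3, -1, 2>

We seek scalars with c_1 b1 + ... + c_4 b4 = v; equivalently solve M c = v where the columns of M are b1, ..., b4.
Solving this 4x4 system gives c = (-2, -3, -1, 2).
Check: -2b1 - 3b2 - b3 + 2b4 = <-1, -8, -5, 7>.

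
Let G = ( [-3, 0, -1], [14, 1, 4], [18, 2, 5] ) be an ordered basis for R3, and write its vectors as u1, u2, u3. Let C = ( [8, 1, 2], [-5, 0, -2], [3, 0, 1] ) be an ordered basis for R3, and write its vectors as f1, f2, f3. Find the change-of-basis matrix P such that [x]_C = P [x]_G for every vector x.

Take x = uj: its G-coordinates are the j-th standard unit vector, so P e_j — column j of P — equals [uj]_C.
u1 = 0·f1 + 0·f2 - f3, giving column 1 = [0, 0, -1]; repeating for each j gives P = [[0, 1, 2], [0, 0, -1], [-1, 2, -1]].

[[0, 1, 2], [0, 0, -1], [-1, 2, -1]]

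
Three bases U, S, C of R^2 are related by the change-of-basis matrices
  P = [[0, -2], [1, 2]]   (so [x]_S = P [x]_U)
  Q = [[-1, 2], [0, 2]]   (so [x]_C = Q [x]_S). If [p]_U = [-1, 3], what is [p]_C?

[16, 10]

First [p]_S = P [p]_U = [-6, 5].
Then [p]_C = Q [p]_S = [16, 10].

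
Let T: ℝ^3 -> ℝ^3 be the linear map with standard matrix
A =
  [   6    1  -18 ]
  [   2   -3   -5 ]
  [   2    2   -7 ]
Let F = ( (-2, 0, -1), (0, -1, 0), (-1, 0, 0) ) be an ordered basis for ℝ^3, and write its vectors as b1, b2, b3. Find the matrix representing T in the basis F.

[[-3, 2, 2], [-1, -3, 2], [0, -3, 2]]

With P the matrix whose columns are b1, ..., b3, [T]_F = P^(-1) A P.
Column by column: T(b1) = A b1 = (6, 1, 3); its F-coordinates (-3, -1, 0) give column 1.
Continuing for each basis vector yields [T]_F = [[-3, 2, 2], [-1, -3, 2], [0, -3, 2]].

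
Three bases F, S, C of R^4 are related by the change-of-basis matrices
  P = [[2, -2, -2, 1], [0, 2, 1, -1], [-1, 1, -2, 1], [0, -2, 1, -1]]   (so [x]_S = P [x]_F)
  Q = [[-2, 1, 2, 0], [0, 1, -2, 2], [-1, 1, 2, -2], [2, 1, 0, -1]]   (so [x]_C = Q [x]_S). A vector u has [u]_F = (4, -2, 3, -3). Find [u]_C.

(-34, 52, -51, -2)

First [u]_S = P [u]_F = (3, 2, -15, 10).
Then [u]_C = Q [u]_S = (-34, 52, -51, -2).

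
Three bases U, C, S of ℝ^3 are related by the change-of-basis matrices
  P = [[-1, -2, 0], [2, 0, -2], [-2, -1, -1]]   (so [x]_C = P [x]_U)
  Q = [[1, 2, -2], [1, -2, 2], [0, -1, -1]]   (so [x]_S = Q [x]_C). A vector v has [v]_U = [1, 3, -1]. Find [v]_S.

Apply P to get C-coordinates [-7, 4, -4], then Q to get S-coordinates.
The result is [v]_S = [9, -23, 0].

[9, -23, 0]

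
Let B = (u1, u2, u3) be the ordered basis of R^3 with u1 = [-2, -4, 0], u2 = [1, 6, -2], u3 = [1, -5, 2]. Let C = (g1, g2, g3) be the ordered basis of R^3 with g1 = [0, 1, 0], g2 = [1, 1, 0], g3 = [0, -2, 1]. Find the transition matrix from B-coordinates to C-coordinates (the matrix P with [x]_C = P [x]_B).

[[-2, 1, -2], [-2, 1, 1], [0, -2, 2]]

Column j of P is [uj]_C, since P maps B-coordinates to C-coordinates.
Expressing u1 in C: u1 = -2g1 - 2g2 + 0·g3, so column 1 of P is [-2, -2, 0].
Doing the same for each uj gives P = [[-2, 1, -2], [-2, 1, 1], [0, -2, 2]].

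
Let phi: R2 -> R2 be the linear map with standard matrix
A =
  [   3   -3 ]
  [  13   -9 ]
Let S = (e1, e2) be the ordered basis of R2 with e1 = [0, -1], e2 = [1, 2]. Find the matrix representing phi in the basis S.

Let P have columns e1, e2. Then [phi]_S = P^(-1) A P.
Here det P = 1, so P^(-1) is integer; computing A P first and then P^(-1)(A P) gives [[-3, -1], [3, -3]].

[[-3, -1], [3, -3]]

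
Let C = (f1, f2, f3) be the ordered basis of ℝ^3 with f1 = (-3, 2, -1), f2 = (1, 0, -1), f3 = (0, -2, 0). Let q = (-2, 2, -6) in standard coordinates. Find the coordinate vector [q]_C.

[q]_C is the unique c with M c = q, where M has columns f1, ..., f3.
Row-reducing the augmented matrix [M | q] gives c = (2, 4, 1).
Check: 2f1 + 4f2 + f3 = (-2, 2, -6).

(2, 4, 1)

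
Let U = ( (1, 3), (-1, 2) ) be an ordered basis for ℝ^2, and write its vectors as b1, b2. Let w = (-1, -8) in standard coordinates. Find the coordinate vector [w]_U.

(-2, -1)

Write w = c_1 b1 + c_2 b2 and solve for the c_i.
System: c_1 - c_2 = -1, 3c_1 + 2c_2 = -8; solving gives c_1 = -2, c_2 = -1.
Check: -2b1 - b2 = (-1, -8).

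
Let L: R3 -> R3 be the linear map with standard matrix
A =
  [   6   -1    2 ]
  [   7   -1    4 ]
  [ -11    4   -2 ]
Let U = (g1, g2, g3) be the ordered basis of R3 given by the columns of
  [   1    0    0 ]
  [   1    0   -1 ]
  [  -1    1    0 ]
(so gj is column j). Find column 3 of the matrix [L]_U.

Compute L(g3) = A g3 = [1, 1, -4] in standard coordinates.
Then write this in U-coordinates: solve for y in y_1 g1 + ... + y_3 g3 = [1, 1, -4].
This gives y = [1, -3, 0], which is column 3 of [L]_U.

[1, -3, 0]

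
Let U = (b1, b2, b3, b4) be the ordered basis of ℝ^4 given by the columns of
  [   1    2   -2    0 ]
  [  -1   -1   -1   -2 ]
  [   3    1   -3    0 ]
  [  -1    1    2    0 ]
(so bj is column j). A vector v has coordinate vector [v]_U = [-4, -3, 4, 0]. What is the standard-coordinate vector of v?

[-18, 3, -27, 9]

By definition v = -4b1 - 3b2 + 4b3 + 0·b4.
Summing componentwise gives [-18, 3, -27, 9].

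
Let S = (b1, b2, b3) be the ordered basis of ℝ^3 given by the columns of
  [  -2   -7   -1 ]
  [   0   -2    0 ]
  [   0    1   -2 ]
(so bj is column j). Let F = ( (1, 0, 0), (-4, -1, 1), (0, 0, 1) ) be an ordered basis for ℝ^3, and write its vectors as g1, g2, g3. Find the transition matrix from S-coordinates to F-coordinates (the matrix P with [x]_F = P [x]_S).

[[-2, 1, -1], [0, 2, 0], [0, -1, -2]]

Take x = bj: its S-coordinates are the j-th standard unit vector, so P e_j — column j of P — equals [bj]_F.
b1 = -2g1 + 0·g2 + 0·g3, giving column 1 = (-2, 0, 0); repeating for each j gives P = [[-2, 1, -1], [0, 2, 0], [0, -1, -2]].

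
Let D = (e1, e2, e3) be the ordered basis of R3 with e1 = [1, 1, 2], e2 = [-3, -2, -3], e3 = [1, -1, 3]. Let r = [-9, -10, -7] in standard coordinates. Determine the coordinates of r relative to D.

[-2, 3, 2]

[r]_D is the unique c with M c = r, where M has columns e1, ..., e3.
Gaussian elimination on [M | r] yields c = (-2, 3, 2).
Check: -2e1 + 3e2 + 2e3 = [-9, -10, -7].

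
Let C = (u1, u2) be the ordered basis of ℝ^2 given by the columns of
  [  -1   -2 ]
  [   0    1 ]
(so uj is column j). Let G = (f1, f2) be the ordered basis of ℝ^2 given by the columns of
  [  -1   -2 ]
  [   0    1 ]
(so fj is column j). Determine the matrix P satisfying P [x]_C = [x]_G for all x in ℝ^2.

[[1, 0], [0, 1]]

Let M have columns uj and N have columns fj. Then for every x, N [x]_G = x = M [x]_C, so P = N^(-1) M.
Since det N = -1, N^(-1) has integer entries; multiplying gives P = [[1, 0], [0, 1]].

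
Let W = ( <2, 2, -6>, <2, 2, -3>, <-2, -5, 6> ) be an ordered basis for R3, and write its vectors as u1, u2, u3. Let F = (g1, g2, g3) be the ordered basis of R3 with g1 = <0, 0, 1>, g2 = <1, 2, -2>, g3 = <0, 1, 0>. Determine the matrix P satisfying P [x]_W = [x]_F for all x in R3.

[[-2, 1, 2], [2, 2, -2], [-2, -2, -1]]

Take x = uj: its W-coordinates are the j-th standard unit vector, so P e_j — column j of P — equals [uj]_F.
u1 = -2g1 + 2g2 - 2g3, giving column 1 = <-2, 2, -2>; repeating for each j gives P = [[-2, 1, 2], [2, 2, -2], [-2, -2, -1]].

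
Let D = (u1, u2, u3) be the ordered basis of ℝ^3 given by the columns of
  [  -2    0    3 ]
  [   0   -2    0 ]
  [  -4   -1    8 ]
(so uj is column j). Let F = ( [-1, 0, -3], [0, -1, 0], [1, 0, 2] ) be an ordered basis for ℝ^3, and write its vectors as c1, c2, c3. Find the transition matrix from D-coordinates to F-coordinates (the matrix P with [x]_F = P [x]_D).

Let M have columns uj and N have columns cj. Then for every x, N [x]_F = x = M [x]_D, so P = N^(-1) M.
Since det N = -1, N^(-1) has integer entries; multiplying gives P = [[0, 1, -2], [0, 2, 0], [-2, 1, 1]].

[[0, 1, -2], [0, 2, 0], [-2, 1, 1]]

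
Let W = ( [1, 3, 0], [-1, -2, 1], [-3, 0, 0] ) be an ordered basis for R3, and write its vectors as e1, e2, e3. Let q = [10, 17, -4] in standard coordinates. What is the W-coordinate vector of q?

We seek scalars with c_1 e1 + ... + c_3 e3 = q; equivalently solve M c = q where the columns of M are e1, ..., e3.
Row-reducing the augmented matrix [M | q] gives c = (3, -4, -1).
Check: 3e1 - 4e2 - e3 = [10, 17, -4].

[3, -4, -1]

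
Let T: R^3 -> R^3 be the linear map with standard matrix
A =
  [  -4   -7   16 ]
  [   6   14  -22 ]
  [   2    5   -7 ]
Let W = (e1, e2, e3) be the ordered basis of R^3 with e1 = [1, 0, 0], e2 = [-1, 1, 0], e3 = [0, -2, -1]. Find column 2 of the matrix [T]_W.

Compute T(e2) = A e2 = [-3, 8, 3] in standard coordinates.
Then write this in W-coordinates: solve for y in y_1 e1 + ... + y_3 e3 = [-3, 8, 3].
This gives y = [-1, 2, -3], which is column 2 of [T]_W.

[-1, 2, -3]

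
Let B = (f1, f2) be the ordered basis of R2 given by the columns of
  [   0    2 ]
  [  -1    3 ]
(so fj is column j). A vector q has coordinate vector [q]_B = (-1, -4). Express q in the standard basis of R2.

(-8, -11)

q = M [q]_B, where M has columns f1, f2.
Carrying out the matrix-vector product, q = (-8, -11).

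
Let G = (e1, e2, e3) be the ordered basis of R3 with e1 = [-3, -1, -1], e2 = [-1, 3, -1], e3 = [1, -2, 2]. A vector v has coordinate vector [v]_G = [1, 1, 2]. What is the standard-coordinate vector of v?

[-2, -2, 2]

The coordinates say v = e1 + e2 + 2e3; adding the scaled basis vectors gives [-2, -2, 2].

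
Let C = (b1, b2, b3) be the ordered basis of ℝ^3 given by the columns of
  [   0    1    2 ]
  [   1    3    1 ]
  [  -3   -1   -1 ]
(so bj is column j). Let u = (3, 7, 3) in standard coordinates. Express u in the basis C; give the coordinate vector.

We seek scalars with c_1 b1 + ... + c_3 b3 = u; equivalently solve M c = u where the columns of M are b1, ..., b3.
Gaussian elimination on [M | u] yields c = (-2, 3, 0).
Check: -2b1 + 3b2 + 0·b3 = (3, 7, 3).

(-2, 3, 0)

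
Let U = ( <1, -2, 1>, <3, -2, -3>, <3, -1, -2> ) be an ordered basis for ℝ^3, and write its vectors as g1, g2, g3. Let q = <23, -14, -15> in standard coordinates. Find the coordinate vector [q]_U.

<2, 3, 4>

Write q = c_1 g1 + ... + c_3 g3 and solve for the c_i.
Row-reducing the augmented matrix [M | q] gives c = (2, 3, 4).
Check: 2g1 + 3g2 + 4g3 = <23, -14, -15>.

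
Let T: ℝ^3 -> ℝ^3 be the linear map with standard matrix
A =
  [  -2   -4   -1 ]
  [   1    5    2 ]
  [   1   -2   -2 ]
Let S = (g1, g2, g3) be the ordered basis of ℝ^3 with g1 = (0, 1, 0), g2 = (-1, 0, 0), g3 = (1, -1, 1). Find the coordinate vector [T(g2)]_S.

Compute T(g2) = A g2 = (2, -1, -1) in standard coordinates.
Then write this in S-coordinates: solve for y in y_1 g1 + ... + y_3 g3 = (2, -1, -1).
This gives y = (-2, -3, -1), which is column 2 of [T]_S.

(-2, -3, -1)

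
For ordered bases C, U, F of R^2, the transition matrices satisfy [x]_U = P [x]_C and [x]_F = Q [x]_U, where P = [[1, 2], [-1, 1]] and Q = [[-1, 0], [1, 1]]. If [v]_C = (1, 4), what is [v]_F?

(-9, 12)

Composing the changes, [v]_F = Q P [v]_C.
Q P = [[-1, -2], [0, 3]]; applying this to (1, 4) gives (-9, 12).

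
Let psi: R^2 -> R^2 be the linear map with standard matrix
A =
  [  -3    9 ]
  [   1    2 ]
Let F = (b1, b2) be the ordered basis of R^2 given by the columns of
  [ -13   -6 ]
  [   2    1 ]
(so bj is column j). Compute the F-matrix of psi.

[[-3, -3], [-3, 2]]

Let P have columns b1, b2. Then [psi]_F = P^(-1) A P.
Here det P = -1, so P^(-1) is integer; computing A P first and then P^(-1)(A P) gives [[-3, -3], [-3, 2]].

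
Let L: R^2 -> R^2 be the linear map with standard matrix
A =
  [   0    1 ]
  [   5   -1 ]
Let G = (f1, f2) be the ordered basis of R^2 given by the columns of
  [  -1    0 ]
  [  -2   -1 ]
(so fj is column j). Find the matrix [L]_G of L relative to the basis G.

[[2, 1], [-1, -3]]

With P the matrix whose columns are f1, f2, [L]_G = P^(-1) A P.
Column by column: L(f1) = A f1 = <-2, -3>; its G-coordinates <2, -1> give column 1.
Continuing for each basis vector yields [L]_G = [[2, 1], [-1, -3]].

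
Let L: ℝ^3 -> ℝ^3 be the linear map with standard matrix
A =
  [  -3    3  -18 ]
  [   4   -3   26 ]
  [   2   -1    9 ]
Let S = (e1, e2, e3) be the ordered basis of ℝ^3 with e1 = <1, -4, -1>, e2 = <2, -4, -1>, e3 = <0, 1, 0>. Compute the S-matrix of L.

Let P have columns e1, ..., e3. Then [L]_S = P^(-1) A P.
Here det P = -1, so P^(-1) is integer; computing A P first and then P^(-1)(A P) gives [[3, 2, -1], [0, -1, 2], [2, -2, 1]].

[[3, 2, -1], [0, -1, 2], [2, -2, 1]]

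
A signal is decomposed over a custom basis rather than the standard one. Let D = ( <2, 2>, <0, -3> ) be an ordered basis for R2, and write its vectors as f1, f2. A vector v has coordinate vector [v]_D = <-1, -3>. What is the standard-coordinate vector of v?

The coordinates say v = -f1 - 3f2; adding the scaled basis vectors gives <-2, 7>.

<-2, 7>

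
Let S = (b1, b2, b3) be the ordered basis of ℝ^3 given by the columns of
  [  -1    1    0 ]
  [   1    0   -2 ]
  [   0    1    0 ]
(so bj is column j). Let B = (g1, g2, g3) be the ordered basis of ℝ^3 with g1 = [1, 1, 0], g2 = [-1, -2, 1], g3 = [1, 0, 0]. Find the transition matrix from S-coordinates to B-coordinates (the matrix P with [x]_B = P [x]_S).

[[1, 2, -2], [0, 1, 0], [-2, 0, 2]]

Let M have columns bj and N have columns gj. Then for every x, N [x]_B = x = M [x]_S, so P = N^(-1) M.
Since det N = 1, N^(-1) has integer entries; multiplying gives P = [[1, 2, -2], [0, 1, 0], [-2, 0, 2]].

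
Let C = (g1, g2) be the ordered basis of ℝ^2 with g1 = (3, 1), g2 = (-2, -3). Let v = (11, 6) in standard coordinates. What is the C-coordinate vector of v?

(3, -1)

We seek scalars with c_1 g1 + c_2 g2 = v; equivalently solve M c = v where the columns of M are g1, g2.
System: 3c_1 - 2c_2 = 11, c_1 - 3c_2 = 6; solving gives c_1 = 3, c_2 = -1.
Check: 3g1 - g2 = (11, 6).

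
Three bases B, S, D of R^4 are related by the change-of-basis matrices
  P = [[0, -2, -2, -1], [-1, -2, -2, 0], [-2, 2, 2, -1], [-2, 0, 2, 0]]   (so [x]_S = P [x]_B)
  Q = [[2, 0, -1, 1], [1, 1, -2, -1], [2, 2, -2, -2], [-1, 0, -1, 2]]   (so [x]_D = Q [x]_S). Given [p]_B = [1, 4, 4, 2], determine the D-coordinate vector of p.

[-42, -65, -106, 18]

Composing the changes, [p]_D = Q P [p]_B.
Q P = [[0, -6, -4, -1], [5, -8, -10, 1], [6, -12, -16, 0], [-2, 0, 4, 2]]; applying this to [1, 4, 4, 2] gives [-42, -65, -106, 18].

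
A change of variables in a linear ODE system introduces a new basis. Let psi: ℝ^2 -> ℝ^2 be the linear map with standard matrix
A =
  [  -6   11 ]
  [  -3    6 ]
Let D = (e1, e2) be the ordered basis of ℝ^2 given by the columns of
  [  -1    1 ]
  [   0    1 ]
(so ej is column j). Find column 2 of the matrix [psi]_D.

Column 2 of [psi]_D is the D-coordinate vector of psi(e2).
In standard coordinates psi(e2) = A e2 = (5, 3).
Converting to D: (5, 3) = -2e1 + 3e2, so the coordinate vector is (-2, 3).

(-2, 3)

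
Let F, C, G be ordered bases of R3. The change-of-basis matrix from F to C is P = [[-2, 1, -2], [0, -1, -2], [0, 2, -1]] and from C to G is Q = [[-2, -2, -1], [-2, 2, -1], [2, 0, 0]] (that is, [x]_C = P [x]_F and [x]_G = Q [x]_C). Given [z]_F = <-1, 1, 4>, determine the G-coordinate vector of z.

First [z]_C = P [z]_F = <-5, -9, -2>.
Then [z]_G = Q [z]_C = <30, -6, -10>.

<30, -6, -10>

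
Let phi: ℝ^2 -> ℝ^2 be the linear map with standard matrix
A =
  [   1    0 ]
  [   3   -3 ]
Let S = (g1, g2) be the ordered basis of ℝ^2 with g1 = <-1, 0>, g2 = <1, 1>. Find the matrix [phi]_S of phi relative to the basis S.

Let P have columns g1, g2. Then [phi]_S = P^(-1) A P.
Here det P = -1, so P^(-1) is integer; computing A P first and then P^(-1)(A P) gives [[-2, -1], [-3, 0]].

[[-2, -1], [-3, 0]]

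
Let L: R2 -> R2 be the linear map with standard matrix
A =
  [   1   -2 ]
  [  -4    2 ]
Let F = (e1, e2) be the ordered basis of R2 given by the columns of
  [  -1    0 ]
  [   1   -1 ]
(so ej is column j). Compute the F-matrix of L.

[[3, -2], [-3, 0]]

Let P have columns e1, e2. Then [L]_F = P^(-1) A P.
Here det P = 1, so P^(-1) is integer; computing A P first and then P^(-1)(A P) gives [[3, -2], [-3, 0]].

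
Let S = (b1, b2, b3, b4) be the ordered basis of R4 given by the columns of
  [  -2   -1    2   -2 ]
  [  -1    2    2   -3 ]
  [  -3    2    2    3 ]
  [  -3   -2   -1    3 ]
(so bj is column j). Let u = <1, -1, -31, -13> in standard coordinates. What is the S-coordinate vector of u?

<3, -3, -2, -4>

We seek scalars with c_1 b1 + ... + c_4 b4 = u; equivalently solve M c = u where the columns of M are b1, ..., b4.
Gaussian elimination on [M | u] yields c = (3, -3, -2, -4).
Check: 3b1 - 3b2 - 2b3 - 4b4 = <1, -1, -31, -13>.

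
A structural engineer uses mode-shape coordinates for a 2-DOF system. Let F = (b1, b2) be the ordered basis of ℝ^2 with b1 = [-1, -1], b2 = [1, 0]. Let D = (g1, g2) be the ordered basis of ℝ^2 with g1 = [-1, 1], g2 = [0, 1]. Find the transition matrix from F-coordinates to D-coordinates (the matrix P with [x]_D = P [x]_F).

[[1, -1], [-2, 1]]

Column j of P is [bj]_D, since P maps F-coordinates to D-coordinates.
Expressing b1 in D: b1 = g1 - 2g2, so column 1 of P is [1, -2].
Doing the same for each bj gives P = [[1, -1], [-2, 1]].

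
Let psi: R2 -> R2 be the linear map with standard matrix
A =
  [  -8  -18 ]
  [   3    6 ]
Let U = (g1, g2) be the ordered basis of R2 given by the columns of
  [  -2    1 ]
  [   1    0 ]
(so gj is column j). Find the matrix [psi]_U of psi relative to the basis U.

The j-th column of [psi]_U is [psi(gj)]_U.
psi(g1) = A g1 = <-2, 0> = 0·g1 - 2g2, so column 1 is <0, -2>.
Repeating for g2 and assembling the columns gives [[0, 3], [-2, -2]].

[[0, 3], [-2, -2]]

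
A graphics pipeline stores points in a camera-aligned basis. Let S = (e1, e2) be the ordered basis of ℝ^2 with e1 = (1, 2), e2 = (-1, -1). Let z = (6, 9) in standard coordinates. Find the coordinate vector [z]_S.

(3, -3)

Write z = c_1 e1 + c_2 e2 and solve for the c_i.
System: c_1 - c_2 = 6, 2c_1 - c_2 = 9; solving gives c_1 = 3, c_2 = -3.
Check: 3e1 - 3e2 = (6, 9).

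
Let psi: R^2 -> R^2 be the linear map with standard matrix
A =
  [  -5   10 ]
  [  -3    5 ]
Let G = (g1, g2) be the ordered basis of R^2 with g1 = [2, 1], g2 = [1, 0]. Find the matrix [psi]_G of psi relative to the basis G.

[[-1, -3], [2, 1]]

The j-th column of [psi]_G is [psi(gj)]_G.
psi(g1) = A g1 = [0, -1] = -g1 + 2g2, so column 1 is [-1, 2].
Repeating for g2 and assembling the columns gives [[-1, -3], [2, 1]].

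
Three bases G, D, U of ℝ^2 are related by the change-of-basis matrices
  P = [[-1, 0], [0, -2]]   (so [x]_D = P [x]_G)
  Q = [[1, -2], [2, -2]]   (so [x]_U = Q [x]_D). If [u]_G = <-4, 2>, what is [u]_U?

<12, 16>

Composing the changes, [u]_U = Q P [u]_G.
Q P = [[-1, 4], [-2, 4]]; applying this to <-4, 2> gives <12, 16>.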